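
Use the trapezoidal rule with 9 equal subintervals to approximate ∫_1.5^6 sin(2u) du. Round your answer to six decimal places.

Δu = (6 − 1.5)/9 = 0.5.
f(1.5) ≈ 0.141120, f(2) ≈ -0.756802, f(2.5) ≈ -0.958924, f(3) ≈ -0.279415, f(3.5) ≈ 0.656987, f(4) ≈ 0.989358, f(4.5) ≈ 0.412118, f(5) ≈ -0.544021, f(5.5) ≈ -0.999990, f(6) ≈ -0.536573.
T_9 = (Δu/2)·[f(u_0) + 2f(u_1) + ... + 2f(u_{8}) + f(u_9)].
Sum ≈ -0.839208.

-0.839208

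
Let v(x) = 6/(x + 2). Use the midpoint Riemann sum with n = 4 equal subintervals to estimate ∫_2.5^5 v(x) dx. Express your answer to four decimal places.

2.6482

Δx = (5 − 2.5)/4 = 0.625.
Midpoints: 2.8125, 3.4375, 4.0625, 4.6875.
v(2.8125) = 96/77, v(3.4375) = 32/29, v(4.0625) = 96/97, v(4.6875) = 96/107.
Sum = Δx · [v(2.8125) + v(3.4375) + v(4.0625) + v(4.6875)].
Sum ≈ 2.6482.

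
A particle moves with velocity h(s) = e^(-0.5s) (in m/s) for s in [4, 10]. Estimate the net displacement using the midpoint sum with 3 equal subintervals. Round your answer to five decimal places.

0.24678

Δs = (10 − 4)/3 = 2.
Midpoints: 5, 7, 9.
h(5) ≈ 0.08208, h(7) ≈ 0.03020, h(9) ≈ 0.01111.
Sum = Δs · [h(5) + h(7) + h(9)].
Sum ≈ 0.24678.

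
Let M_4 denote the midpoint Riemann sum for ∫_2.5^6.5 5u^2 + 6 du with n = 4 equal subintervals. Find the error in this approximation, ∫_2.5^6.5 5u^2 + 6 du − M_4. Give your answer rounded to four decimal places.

1.6667

Exact integral: ∫_2.5^6.5 f(u) du ≈ 455.666667.
M_4 = 454.
Error ≈ 455.666667 − 454 ≈ 1.6667.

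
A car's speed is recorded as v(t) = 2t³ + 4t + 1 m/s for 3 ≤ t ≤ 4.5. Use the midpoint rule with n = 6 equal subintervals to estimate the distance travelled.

188.35546875

Δt = (4.5 − 3)/6 = 0.25.
Midpoints: 3.125, 3.375, 3.625, 3.875, 4.125, 4.375.
v(3.125) = 74.53515625, v(3.375) = 91.38671875, v(3.625) = 110.76953125, v(3.875) = 132.87109375, v(4.125) = 157.87890625, v(4.375) = 185.98046875.
Sum = Δt · [v(3.125) + v(3.375) + v(3.625) + ...].
Sum = 188.35546875.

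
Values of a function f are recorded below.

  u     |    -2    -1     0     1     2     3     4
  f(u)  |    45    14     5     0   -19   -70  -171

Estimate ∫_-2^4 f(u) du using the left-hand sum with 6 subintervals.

-25

Δu = 1.
Sum = 1·[45 + 14 + 5 + 0 + (-19) + (-70)] = -25.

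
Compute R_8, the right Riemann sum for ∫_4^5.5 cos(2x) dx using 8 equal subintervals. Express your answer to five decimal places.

Δx = (5.5 − 4)/8 = 0.1875.
Right endpoints: 4.1875, 4.375, 4.5625, 4.75, 4.9375, 5.125, 5.3125, 5.5.
f(4.1875) ≈ -0.49776, f(4.375) ≈ -0.78085, f(4.5625) ≈ -0.95540, f(4.75) ≈ -0.99717, f(4.9375) ≈ -0.90035, f(5.125) ≈ -0.67839, f(5.3125) ≈ -0.36215, f(5.5) ≈ 0.00443.
Sum = Δx · [f(4.1875) + f(4.375) + f(4.5625) + ...].
Sum ≈ -0.96893.

-0.96893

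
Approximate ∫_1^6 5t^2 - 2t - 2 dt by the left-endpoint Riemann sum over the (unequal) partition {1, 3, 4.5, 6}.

Subinterval widths: 2, 1.5, 1.5.
Left endpoints: 1, 3, 4.5.
f(1) = 1, f(3) = 37, f(4.5) = 90.25.
Sum = Σ Δt_i · f(t_i).
Sum = 192.875.

192.875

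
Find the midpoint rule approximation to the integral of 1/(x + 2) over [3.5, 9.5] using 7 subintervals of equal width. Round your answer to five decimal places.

0.73682

Δx = (9.5 − 3.5)/7 = 6/7.
Midpoints: 55/14, 67/14, 79/14, 6.5, 103/14, 115/14, 127/14.
f(55/14) = 14/83, f(67/14) = 14/95, f(79/14) = 14/107, f(6.5) = 2/17, f(103/14) = 14/131, f(115/14) = 14/143, f(127/14) = 14/155.
Sum = Δx · [f(55/14) + f(67/14) + f(79/14) + ...].
Sum ≈ 0.73682.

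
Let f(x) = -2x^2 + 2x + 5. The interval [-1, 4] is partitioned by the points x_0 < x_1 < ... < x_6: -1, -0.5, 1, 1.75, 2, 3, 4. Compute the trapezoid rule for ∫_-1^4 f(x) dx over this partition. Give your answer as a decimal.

Subinterval widths: 0.5, 1.5, 0.75, 0.25, 1, 1.
f(-1) = 1, f(-0.5) = 3.5, f(1) = 5, f(1.75) = 2.375, f(2) = 1, f(3) = -7, f(4) = -19.
On each subinterval the trapezoid contributes (Δx_i/2)·[f(x_{i-1}) + f(x_i)].
Sum = -5.3125.

-5.3125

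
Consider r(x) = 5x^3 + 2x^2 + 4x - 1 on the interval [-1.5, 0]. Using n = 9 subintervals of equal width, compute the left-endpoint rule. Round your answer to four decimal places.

-11.6736

Δx = (0 − (-1.5))/9 = 1/6.
Left endpoints: -1.5, -4/3, -7/6, -1, -5/6, -2/3, -0.5, -1/3, -1/6.
r(-1.5) = -19.375, r(-4/3) = -395/27, r(-7/6) = -2351/216, r(-1) = -8, r(-5/6) = -1261/216, r(-2/3) = -115/27, r(-0.5) = -3.125, r(-1/3) = -62/27, r(-1/6) = -353/216.
Sum = Δx · [r(-1.5) + r(-4/3) + r(-7/6) + ...].
Sum ≈ -11.6736.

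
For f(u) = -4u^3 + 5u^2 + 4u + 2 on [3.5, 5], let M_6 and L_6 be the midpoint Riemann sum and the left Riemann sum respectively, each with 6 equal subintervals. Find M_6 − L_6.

-31.265625

M_6 = -309.203125.
L_6 = -277.9375.
M_6 − L_6 = -31.265625.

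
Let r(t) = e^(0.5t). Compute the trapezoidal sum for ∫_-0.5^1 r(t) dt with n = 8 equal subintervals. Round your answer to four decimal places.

Δt = (1 − (-0.5))/8 = 0.1875.
r(-0.5) ≈ 0.7788, r(-0.3125) ≈ 0.8553, r(-0.125) ≈ 0.9394, r(0.0625) ≈ 1.0317, r(0.25) ≈ 1.1331, r(0.4375) ≈ 1.2445, r(0.625) ≈ 1.3668, r(0.8125) ≈ 1.5012, r(1) ≈ 1.6487.
T_8 = (Δt/2)·[r(t_0) + 2r(t_1) + ... + 2r(t_{7}) + r(t_8)].
Sum ≈ 1.7411.

1.7411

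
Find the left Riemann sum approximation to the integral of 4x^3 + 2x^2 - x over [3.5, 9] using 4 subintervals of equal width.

Δx = (9 − 3.5)/4 = 1.375.
Left endpoints: 3.5, 4.875, 6.25, 7.625.
f(3.5) = 192.5, f(4.875) = 506.0859375, f(6.25) = 1048.4375, f(7.625) = 1881.9453125.
Sum = Δx · [f(3.5) + f(4.875) + f(6.25) + f(7.625)].
Sum = 4989.83203125.

4989.83203125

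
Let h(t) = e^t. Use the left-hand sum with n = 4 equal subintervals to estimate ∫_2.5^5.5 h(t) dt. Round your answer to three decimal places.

Δt = (5.5 − 2.5)/4 = 0.75.
Left endpoints: 2.5, 3.25, 4, 4.75.
h(2.5) ≈ 12.182, h(3.25) ≈ 25.790, h(4) ≈ 54.598, h(4.75) ≈ 115.584.
Sum = Δt · [h(2.5) + h(3.25) + h(4) + h(4.75)].
Sum ≈ 156.116.

156.116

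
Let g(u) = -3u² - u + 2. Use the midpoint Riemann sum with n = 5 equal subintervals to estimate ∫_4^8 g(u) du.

-463.36

Δu = (8 − 4)/5 = 0.8.
Midpoints: 4.4, 5.2, 6, 6.8, 7.6.
g(4.4) = -60.48, g(5.2) = -84.32, g(6) = -112, g(6.8) = -143.52, g(7.6) = -178.88.
Sum = Δu · [g(4.4) + g(5.2) + g(6) + g(6.8) + g(7.6)].
Sum = -463.36.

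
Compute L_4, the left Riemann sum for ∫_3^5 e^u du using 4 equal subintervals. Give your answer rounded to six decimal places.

98.908135

Δu = (5 − 3)/4 = 0.5.
Left endpoints: 3, 3.5, 4, 4.5.
f(3) ≈ 20.085537, f(3.5) ≈ 33.115452, f(4) ≈ 54.598150, f(4.5) ≈ 90.017131.
Sum = Δu · [f(3) + f(3.5) + f(4) + f(4.5)].
Sum ≈ 98.908135.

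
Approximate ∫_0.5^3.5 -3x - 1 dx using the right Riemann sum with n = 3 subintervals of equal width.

-25.5

Δx = (3.5 − 0.5)/3 = 1.
Right endpoints: 1.5, 2.5, 3.5.
f(1.5) = -5.5, f(2.5) = -8.5, f(3.5) = -11.5.
Sum = Δx · [f(1.5) + f(2.5) + f(3.5)].
Sum = -25.5.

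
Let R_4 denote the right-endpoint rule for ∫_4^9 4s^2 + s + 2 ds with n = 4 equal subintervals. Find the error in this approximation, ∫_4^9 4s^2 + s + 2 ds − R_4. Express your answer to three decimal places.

-170.833

Exact integral: ∫_4^9 f(s) ds ≈ 929.16667.
R_4 = 1100.
Error ≈ 929.16667 − 1100 ≈ -170.833.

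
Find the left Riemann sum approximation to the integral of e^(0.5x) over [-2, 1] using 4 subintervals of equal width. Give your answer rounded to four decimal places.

2.1113

Δx = (1 − (-2))/4 = 0.75.
Left endpoints: -2, -1.25, -0.5, 0.25.
f(-2) ≈ 0.3679, f(-1.25) ≈ 0.5353, f(-0.5) ≈ 0.7788, f(0.25) ≈ 1.1331.
Sum = Δx · [f(-2) + f(-1.25) + f(-0.5) + f(0.25)].
Sum ≈ 2.1113.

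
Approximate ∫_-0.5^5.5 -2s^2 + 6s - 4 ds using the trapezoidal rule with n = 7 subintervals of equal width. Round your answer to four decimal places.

Δs = (5.5 − (-0.5))/7 = 6/7.
f(-0.5) = -7.5, f(5/14) = -207/98, f(17/14) = 33/98, f(29/14) = -15/98, f(41/14) = -351/98, f(53/14) = -975/98, f(65/14) = -1887/98, f(5.5) = -31.5.
T_7 = (Δs/2)·[f(s_0) + 2f(s_1) + ... + 2f(s_{6}) + f(s_7)].
Sum ≈ -46.4694.

-46.4694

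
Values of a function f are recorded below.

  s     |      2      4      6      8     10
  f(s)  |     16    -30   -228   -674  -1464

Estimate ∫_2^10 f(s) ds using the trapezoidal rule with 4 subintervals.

Δs = 2.
T_4 = (2/2)·[16 + 2·(-30) + 2·(-228) + 2·(-674) + (-1464)] = -3312.

-3312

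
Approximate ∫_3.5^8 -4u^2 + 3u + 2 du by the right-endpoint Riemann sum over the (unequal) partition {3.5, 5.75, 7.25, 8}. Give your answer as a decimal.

Subinterval widths: 2.25, 1.5, 0.75.
Right endpoints: 5.75, 7.25, 8.
f(5.75) = -113, f(7.25) = -186.5, f(8) = -230.
Sum = Σ Δu_i · f(u_i).
Sum = -706.5.

-706.5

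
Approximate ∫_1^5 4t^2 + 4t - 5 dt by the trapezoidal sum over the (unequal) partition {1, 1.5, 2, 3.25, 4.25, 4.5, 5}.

195.5625

Subinterval widths: 0.5, 0.5, 1.25, 1, 0.25, 0.5.
f(1) = 3, f(1.5) = 10, f(2) = 19, f(3.25) = 50.25, f(4.25) = 84.25, f(4.5) = 94, f(5) = 115.
On each subinterval the trapezoid contributes (Δt_i/2)·[f(t_{i-1}) + f(t_i)].
Sum = 195.5625.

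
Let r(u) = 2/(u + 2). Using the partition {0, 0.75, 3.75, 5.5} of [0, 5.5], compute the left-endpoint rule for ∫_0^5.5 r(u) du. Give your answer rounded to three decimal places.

3.541

Subinterval widths: 0.75, 3, 1.75.
Left endpoints: 0, 0.75, 3.75.
r(0) = 1, r(0.75) = 8/11, r(3.75) = 8/23.
Sum = Σ Δu_i · r(u_i).
Sum ≈ 3.541.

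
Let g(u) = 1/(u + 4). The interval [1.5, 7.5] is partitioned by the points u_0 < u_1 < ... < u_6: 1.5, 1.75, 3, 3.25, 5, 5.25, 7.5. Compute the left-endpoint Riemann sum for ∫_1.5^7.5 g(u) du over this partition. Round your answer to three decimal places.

0.811

Subinterval widths: 0.25, 1.25, 0.25, 1.75, 0.25, 2.25.
Left endpoints: 1.5, 1.75, 3, 3.25, 5, 5.25.
g(1.5) = 2/11, g(1.75) = 4/23, g(3) = 1/7, g(3.25) = 4/29, g(5) = 1/9, g(5.25) = 4/37.
Sum = Σ Δu_i · g(u_i).
Sum ≈ 0.811.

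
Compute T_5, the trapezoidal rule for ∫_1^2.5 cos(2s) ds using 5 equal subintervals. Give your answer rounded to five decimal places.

Δs = (2.5 − 1)/5 = 0.3.
f(1) ≈ -0.41615, f(1.3) ≈ -0.85689, f(1.6) ≈ -0.99829, f(1.9) ≈ -0.79097, f(2.2) ≈ -0.30733, f(2.5) ≈ 0.28366.
T_5 = (Δs/2)·[f(s_0) + 2f(s_1) + ... + 2f(s_{4}) + f(s_5)].
Sum ≈ -0.90592.

-0.90592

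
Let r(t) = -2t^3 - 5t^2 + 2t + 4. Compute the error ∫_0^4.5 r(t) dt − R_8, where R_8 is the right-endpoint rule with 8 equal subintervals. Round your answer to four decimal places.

81.5933

Exact integral: ∫_0^4.5 r(t) dt = -318.65625.
R_8 ≈ -400.249512.
Error ≈ -318.65625 − (-400.249512) ≈ 81.5933.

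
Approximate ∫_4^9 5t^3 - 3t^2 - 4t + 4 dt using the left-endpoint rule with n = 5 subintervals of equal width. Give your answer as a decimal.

5630

Δt = (9 − 4)/5 = 1.
Left endpoints: 4, 5, 6, 7, 8.
f(4) = 260, f(5) = 534, f(6) = 952, f(7) = 1544, f(8) = 2340.
Sum = Δt · [f(4) + f(5) + f(6) + f(7) + f(8)].
Sum = 5630.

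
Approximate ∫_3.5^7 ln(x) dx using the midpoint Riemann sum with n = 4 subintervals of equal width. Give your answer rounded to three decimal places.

Δx = (7 − 3.5)/4 = 0.875.
Midpoints: 3.9375, 4.8125, 5.6875, 6.5625.
f(3.9375) ≈ 1.371, f(4.8125) ≈ 1.571, f(5.6875) ≈ 1.738, f(6.5625) ≈ 1.881.
Sum = Δx · [f(3.9375) + f(4.8125) + f(5.6875) + f(6.5625)].
Sum ≈ 5.741.

5.741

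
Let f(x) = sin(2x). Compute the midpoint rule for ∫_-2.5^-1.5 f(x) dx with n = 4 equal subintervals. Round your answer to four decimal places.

0.6435

Δx = (-1.5 − (-2.5))/4 = 0.25.
Midpoints: -2.375, -2.125, -1.875, -1.625.
f(-2.375) ≈ 0.9993, f(-2.125) ≈ 0.8950, f(-1.875) ≈ 0.5716, f(-1.625) ≈ 0.1082.
Sum = Δx · [f(-2.375) + f(-2.125) + f(-1.875) + f(-1.625)].
Sum ≈ 0.6435.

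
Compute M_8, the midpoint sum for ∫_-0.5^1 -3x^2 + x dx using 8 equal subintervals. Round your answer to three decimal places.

-0.737

Δx = (1 − (-0.5))/8 = 0.1875.
Midpoints: -0.40625, -0.21875, -0.03125, 0.15625, 0.34375, 0.53125, 0.71875, 0.90625.
f(-0.40625) = -923/1024, f(-0.21875) = -371/1024, f(-0.03125) = -35/1024, f(0.15625) = 85/1024, f(0.34375) = -11/1024, f(0.53125) = -323/1024, f(0.71875) = -851/1024, f(0.90625) = -1595/1024.
Sum = Δx · [f(-0.40625) + f(-0.21875) + f(-0.03125) + ...].
Sum ≈ -0.737.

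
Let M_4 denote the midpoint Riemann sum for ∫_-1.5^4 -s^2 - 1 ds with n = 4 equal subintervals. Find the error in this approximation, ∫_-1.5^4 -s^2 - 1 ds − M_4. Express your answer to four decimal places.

-0.8665

Exact integral: ∫_-1.5^4 f(s) ds ≈ -27.958333.
M_4 ≈ -27.091797.
Error ≈ -27.958333 − (-27.091797) ≈ -0.8665.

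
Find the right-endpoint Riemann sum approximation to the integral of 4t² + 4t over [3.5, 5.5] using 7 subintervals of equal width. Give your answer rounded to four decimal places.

Δt = (5.5 − 3.5)/7 = 2/7.
Right endpoints: 53/14, 57/14, 61/14, 65/14, 69/14, 73/14, 5.5.
f(53/14) = 3551/49, f(57/14) = 4047/49, f(61/14) = 4575/49, f(65/14) = 5135/49, f(69/14) = 5727/49, f(73/14) = 6351/49, f(5.5) = 143.
Sum = Δt · [f(53/14) + f(57/14) + f(61/14) + ...].
Sum ≈ 212.2041.

212.2041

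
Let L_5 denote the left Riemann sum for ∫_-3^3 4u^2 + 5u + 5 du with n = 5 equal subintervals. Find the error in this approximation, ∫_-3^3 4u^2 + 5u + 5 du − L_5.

Exact integral: ∫_-3^3 f(u) du = 102.
L_5 = 89.76.
Error = 102 − 89.76 = 12.24.

12.24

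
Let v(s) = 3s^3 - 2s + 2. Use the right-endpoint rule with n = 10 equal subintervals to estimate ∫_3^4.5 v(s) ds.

Δs = (4.5 − 3)/10 = 0.15.
Right endpoints: 3.15, 3.3, 3.45, 3.6, 3.75, 3.9, 4.05, 4.2, 4.35, 4.5.
v(3.15) = 89.467625, v(3.3) = 103.211, v(3.45) = 118.290875, v(3.6) = 134.768, v(3.75) = 152.703125, v(3.9) = 172.157, v(4.05) = 193.190375, v(4.2) = 215.864, v(4.35) = 240.238625, v(4.5) = 266.375.
Sum = Δs · [v(3.15) + v(3.3) + v(3.45) + ...].
Sum = 252.93984375.

252.93984375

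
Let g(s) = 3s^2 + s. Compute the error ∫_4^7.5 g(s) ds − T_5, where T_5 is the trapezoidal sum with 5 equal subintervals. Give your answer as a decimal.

-0.8575

Exact integral: ∫_4^7.5 g(s) ds = 378.
T_5 = 378.8575.
Error = 378 − 378.8575 = -0.8575.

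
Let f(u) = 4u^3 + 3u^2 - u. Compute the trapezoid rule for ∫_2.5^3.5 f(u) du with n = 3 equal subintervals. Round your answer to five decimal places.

Δu = (3.5 − 2.5)/3 = 1/3.
f(2.5) = 78.75, f(17/6) = 12121/108, f(19/6) = 16625/108, f(3.5) = 204.75.
T_3 = (Δu/2)·[f(u_0) + 2f(u_1) + 2f(u_2) + f(u_3)].
Sum ≈ 135.97222.

135.97222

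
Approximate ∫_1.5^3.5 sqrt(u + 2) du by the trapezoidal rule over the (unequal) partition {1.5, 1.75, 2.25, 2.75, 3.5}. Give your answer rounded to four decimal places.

Subinterval widths: 0.25, 0.5, 0.5, 0.75.
f(1.5) ≈ 1.8708, f(1.75) ≈ 1.9365, f(2.25) ≈ 2.0616, f(2.75) ≈ 2.1794, f(3.5) ≈ 2.3452.
On each subinterval the trapezoid contributes (Δu_i/2)·[f(u_{i-1}) + f(u_i)].
Sum ≈ 4.2324.

4.2324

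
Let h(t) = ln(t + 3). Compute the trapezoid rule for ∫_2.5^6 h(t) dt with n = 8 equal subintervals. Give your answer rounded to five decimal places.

6.89778

Δt = (6 − 2.5)/8 = 0.4375.
h(2.5) ≈ 1.70475, h(2.9375) ≈ 1.78129, h(3.375) ≈ 1.85238, h(3.8125) ≈ 1.91876, h(4.25) ≈ 1.98100, h(4.6875) ≈ 2.03960, h(5.125) ≈ 2.09495, h(5.5625) ≈ 2.14739, h(6) ≈ 2.19722.
T_8 = (Δt/2)·[h(t_0) + 2h(t_1) + ... + 2h(t_{7}) + h(t_8)].
Sum ≈ 6.89778.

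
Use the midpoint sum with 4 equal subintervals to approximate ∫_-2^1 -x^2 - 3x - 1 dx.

-1.359375

Δx = (1 − (-2))/4 = 0.75.
Midpoints: -1.625, -0.875, -0.125, 0.625.
f(-1.625) = 1.234375, f(-0.875) = 0.859375, f(-0.125) = -0.640625, f(0.625) = -3.265625.
Sum = Δx · [f(-1.625) + f(-0.875) + f(-0.125) + f(0.625)].
Sum = -1.359375.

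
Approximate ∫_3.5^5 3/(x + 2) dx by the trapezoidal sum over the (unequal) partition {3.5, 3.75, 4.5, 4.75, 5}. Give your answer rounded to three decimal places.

Subinterval widths: 0.25, 0.75, 0.25, 0.25.
f(3.5) = 6/11, f(3.75) = 12/23, f(4.5) = 6/13, f(4.75) = 4/9, f(5) = 3/7.
On each subinterval the trapezoid contributes (Δx_i/2)·[f(x_{i-1}) + f(x_i)].
Sum ≈ 0.725.

0.725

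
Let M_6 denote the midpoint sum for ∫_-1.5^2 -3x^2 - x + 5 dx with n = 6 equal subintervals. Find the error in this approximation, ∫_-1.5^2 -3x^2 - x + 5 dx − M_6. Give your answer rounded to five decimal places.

-0.29774

Exact integral: ∫_-1.5^2 f(x) dx = 5.25.
M_6 ≈ 5.5477431.
Error ≈ 5.25 − 5.5477431 ≈ -0.29774.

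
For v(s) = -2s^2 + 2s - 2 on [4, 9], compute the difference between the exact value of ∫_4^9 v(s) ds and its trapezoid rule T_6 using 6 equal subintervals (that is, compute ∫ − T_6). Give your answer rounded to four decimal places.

1.1574

Exact integral: ∫_4^9 v(s) ds ≈ -388.333333.
T_6 ≈ -389.490741.
Error ≈ -388.333333 − (-389.490741) ≈ 1.1574.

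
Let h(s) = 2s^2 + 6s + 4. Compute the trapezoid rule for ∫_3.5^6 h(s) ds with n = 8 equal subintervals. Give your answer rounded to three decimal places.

Δs = (6 − 3.5)/8 = 0.3125.
h(3.5) = 49.5, h(3.8125) = 55.9453125, h(4.125) = 62.78125, h(4.4375) = 70.0078125, h(4.75) = 77.625, h(5.0625) = 85.6328125, h(5.375) = 94.03125, h(5.6875) = 102.8203125, h(6) = 112.
T_8 = (Δs/2)·[h(s_0) + 2h(s_1) + ... + 2h(s_{7}) + h(s_8)].
Sum ≈ 196.748.

196.748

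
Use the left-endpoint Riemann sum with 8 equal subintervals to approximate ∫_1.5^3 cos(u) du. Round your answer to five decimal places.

-0.75442

Δu = (3 − 1.5)/8 = 0.1875.
Left endpoints: 1.5, 1.6875, 1.875, 2.0625, 2.25, 2.4375, 2.625, 2.8125.
f(1.5) ≈ 0.07074, f(1.6875) ≈ -0.11644, f(1.875) ≈ -0.29953, f(2.0625) ≈ -0.47213, f(2.25) ≈ -0.62817, f(2.4375) ≈ -0.76220, f(2.625) ≈ -0.86951, f(2.8125) ≈ -0.94634.
Sum = Δu · [f(1.5) + f(1.6875) + f(1.875) + ...].
Sum ≈ -0.75442.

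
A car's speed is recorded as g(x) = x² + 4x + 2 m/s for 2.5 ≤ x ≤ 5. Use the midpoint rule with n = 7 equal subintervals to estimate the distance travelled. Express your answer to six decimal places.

Δx = (5 − 2.5)/7 = 5/14.
Midpoints: 75/28, 85/28, 95/28, 3.75, 115/28, 125/28, 135/28.
g(75/28) = 15593/784, g(85/28) = 18313/784, g(95/28) = 21233/784, g(3.75) = 31.0625, g(115/28) = 27673/784, g(125/28) = 31193/784, g(135/28) = 34913/784.
Sum = Δx · [g(75/28) + g(85/28) + g(95/28) + ...].
Sum ≈ 78.931760.

78.931760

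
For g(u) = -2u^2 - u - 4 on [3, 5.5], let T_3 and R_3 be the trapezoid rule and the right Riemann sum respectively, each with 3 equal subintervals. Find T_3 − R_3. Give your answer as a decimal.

18.75

T_3 ≈ -114.1203704.
R_3 ≈ -132.8703704.
T_3 − R_3 = 18.75.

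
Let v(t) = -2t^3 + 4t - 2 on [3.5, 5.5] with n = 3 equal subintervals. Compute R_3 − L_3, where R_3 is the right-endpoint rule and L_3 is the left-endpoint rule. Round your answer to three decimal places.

-159.333

R_3 ≈ -434.16667.
L_3 ≈ -274.83333.
R_3 − L_3 ≈ -159.333.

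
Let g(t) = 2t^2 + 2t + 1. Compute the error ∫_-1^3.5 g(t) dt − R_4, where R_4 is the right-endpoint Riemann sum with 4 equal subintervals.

-19.6171875

Exact integral: ∫_-1^3.5 g(t) dt = 45.
R_4 = 64.6171875.
Error = 45 − 64.6171875 = -19.6171875.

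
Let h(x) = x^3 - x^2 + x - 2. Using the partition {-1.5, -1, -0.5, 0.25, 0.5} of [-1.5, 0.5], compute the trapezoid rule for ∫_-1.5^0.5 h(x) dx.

Subinterval widths: 0.5, 0.5, 0.75, 0.25.
h(-1.5) = -9.125, h(-1) = -5, h(-0.5) = -2.875, h(0.25) = -1.796875, h(0.5) = -1.625.
On each subinterval the trapezoid contributes (Δx_i/2)·[h(x_{i-1}) + h(x_i)].
Sum = -7.6796875.

-7.6796875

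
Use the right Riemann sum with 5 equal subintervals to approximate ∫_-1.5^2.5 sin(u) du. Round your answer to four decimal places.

1.4633

Δu = (2.5 − (-1.5))/5 = 0.8.
Right endpoints: -0.7, 0.1, 0.9, 1.7, 2.5.
f(-0.7) ≈ -0.6442, f(0.1) ≈ 0.0998, f(0.9) ≈ 0.7833, f(1.7) ≈ 0.9917, f(2.5) ≈ 0.5985.
Sum = Δu · [f(-0.7) + f(0.1) + f(0.9) + f(1.7) + f(2.5)].
Sum ≈ 1.4633.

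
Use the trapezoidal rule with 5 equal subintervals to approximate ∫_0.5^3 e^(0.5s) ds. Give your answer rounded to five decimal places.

6.42860

Δs = (3 − 0.5)/5 = 0.5.
f(0.5) ≈ 1.28403, f(1) ≈ 1.64872, f(1.5) ≈ 2.11700, f(2) ≈ 2.71828, f(2.5) ≈ 3.49034, f(3) ≈ 4.48169.
T_5 = (Δs/2)·[f(s_0) + 2f(s_1) + ... + 2f(s_{4}) + f(s_5)].
Sum ≈ 6.42860.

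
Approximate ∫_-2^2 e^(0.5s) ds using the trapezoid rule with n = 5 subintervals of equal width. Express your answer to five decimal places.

4.76332

Δs = (2 − (-2))/5 = 0.8.
f(-2) ≈ 0.36788, f(-1.2) ≈ 0.54881, f(-0.4) ≈ 0.81873, f(0.4) ≈ 1.22140, f(1.2) ≈ 1.82212, f(2) ≈ 2.71828.
T_5 = (Δs/2)·[f(s_0) + 2f(s_1) + ... + 2f(s_{4}) + f(s_5)].
Sum ≈ 4.76332.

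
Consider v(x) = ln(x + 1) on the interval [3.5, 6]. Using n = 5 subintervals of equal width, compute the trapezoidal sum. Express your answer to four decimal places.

4.3514

Δx = (6 − 3.5)/5 = 0.5.
v(3.5) ≈ 1.5041, v(4) ≈ 1.6094, v(4.5) ≈ 1.7047, v(5) ≈ 1.7918, v(5.5) ≈ 1.8718, v(6) ≈ 1.9459.
T_5 = (Δx/2)·[v(x_0) + 2v(x_1) + ... + 2v(x_{4}) + v(x_5)].
Sum ≈ 4.3514.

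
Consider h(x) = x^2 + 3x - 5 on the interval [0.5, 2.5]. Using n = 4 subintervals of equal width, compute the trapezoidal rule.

4.25

Δx = (2.5 − 0.5)/4 = 0.5.
h(0.5) = -3.25, h(1) = -1, h(1.5) = 1.75, h(2) = 5, h(2.5) = 8.75.
T_4 = (Δx/2)·[h(x_0) + 2h(x_1) + 2h(x_2) + 2h(x_3) + h(x_4)].
Sum = 4.25.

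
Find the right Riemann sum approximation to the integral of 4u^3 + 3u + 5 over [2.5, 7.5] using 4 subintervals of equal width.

4328.125

Δu = (7.5 − 2.5)/4 = 1.25.
Right endpoints: 3.75, 5, 6.25, 7.5.
f(3.75) = 227.1875, f(5) = 520, f(6.25) = 1000.3125, f(7.5) = 1715.
Sum = Δu · [f(3.75) + f(5) + f(6.25) + f(7.5)].
Sum = 4328.125.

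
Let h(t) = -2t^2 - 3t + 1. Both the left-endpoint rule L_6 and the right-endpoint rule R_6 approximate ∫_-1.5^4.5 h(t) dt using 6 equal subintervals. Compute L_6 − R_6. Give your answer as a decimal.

54

L_6 = -59.
R_6 = -113.
L_6 − R_6 = 54.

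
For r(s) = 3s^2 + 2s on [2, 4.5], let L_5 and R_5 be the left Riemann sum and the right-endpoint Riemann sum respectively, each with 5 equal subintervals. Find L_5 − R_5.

-26.875

L_5 = 86.25.
R_5 = 113.125.
L_5 − R_5 = -26.875.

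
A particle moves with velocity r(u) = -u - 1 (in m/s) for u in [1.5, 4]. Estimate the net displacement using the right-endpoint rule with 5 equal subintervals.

Δu = (4 − 1.5)/5 = 0.5.
Right endpoints: 2, 2.5, 3, 3.5, 4.
r(2) = -3, r(2.5) = -3.5, r(3) = -4, r(3.5) = -4.5, r(4) = -5.
Sum = Δu · [r(2) + r(2.5) + r(3) + r(3.5) + r(4)].
Sum = -10.

-10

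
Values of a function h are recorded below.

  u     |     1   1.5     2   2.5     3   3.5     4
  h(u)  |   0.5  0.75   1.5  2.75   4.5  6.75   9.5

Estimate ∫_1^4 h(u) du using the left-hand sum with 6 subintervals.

Δu = 0.5.
Sum = 0.5·[0.5 + 0.75 + 1.5 + 2.75 + 4.5 + 6.75] = 8.375.

8.375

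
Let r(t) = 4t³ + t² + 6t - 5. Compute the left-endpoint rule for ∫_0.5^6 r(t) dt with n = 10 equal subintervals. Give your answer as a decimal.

Δt = (6 − 0.5)/10 = 0.55.
Left endpoints: 0.5, 1.05, 1.6, 2.15, 2.7, 3.25, 3.8, 4.35, 4.9, 5.45.
r(0.5) = -1.25, r(1.05) = 7.033, r(1.6) = 23.544, r(2.15) = 52.276, r(2.7) = 97.222, r(3.25) = 162.375, r(3.8) = 251.728, r(4.35) = 369.274, r(4.9) = 519.006, r(5.45) = 704.917.
Sum = Δt · [r(0.5) + r(1.05) + r(1.6) + ...].
Sum = 1202.36875.

1202.36875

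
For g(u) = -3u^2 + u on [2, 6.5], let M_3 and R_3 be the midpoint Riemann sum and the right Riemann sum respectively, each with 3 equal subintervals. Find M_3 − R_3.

90.28125

M_3 = -244.96875.
R_3 = -335.25.
M_3 − R_3 = 90.28125.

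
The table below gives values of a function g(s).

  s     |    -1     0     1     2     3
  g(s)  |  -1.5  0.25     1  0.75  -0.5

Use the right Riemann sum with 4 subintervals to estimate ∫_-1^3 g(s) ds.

1.5

Δs = 1.
Sum = 1·[0.25 + 1 + 0.75 + (-0.5)] = 1.5.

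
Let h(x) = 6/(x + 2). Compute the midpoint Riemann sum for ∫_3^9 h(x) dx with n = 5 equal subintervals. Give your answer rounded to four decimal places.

4.7195

Δx = (9 − 3)/5 = 1.2.
Midpoints: 3.6, 4.8, 6, 7.2, 8.4.
h(3.6) = 15/14, h(4.8) = 15/17, h(6) = 0.75, h(7.2) = 15/23, h(8.4) = 15/26.
Sum = Δx · [h(3.6) + h(4.8) + h(6) + h(7.2) + h(8.4)].
Sum ≈ 4.7195.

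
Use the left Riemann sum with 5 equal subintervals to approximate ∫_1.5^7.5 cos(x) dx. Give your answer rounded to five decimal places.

Δx = (7.5 − 1.5)/5 = 1.2.
Left endpoints: 1.5, 2.7, 3.9, 5.1, 6.3.
f(1.5) ≈ 0.07074, f(2.7) ≈ -0.90407, f(3.9) ≈ -0.72593, f(5.1) ≈ 0.37798, f(6.3) ≈ 0.99986.
Sum = Δx · [f(1.5) + f(2.7) + f(3.9) + f(5.1) + f(6.3)].
Sum ≈ -0.21772.

-0.21772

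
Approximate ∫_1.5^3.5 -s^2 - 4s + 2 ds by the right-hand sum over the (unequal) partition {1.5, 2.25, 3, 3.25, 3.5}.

-34.75

Subinterval widths: 0.75, 0.75, 0.25, 0.25.
Right endpoints: 2.25, 3, 3.25, 3.5.
f(2.25) = -12.0625, f(3) = -19, f(3.25) = -21.5625, f(3.5) = -24.25.
Sum = Σ Δs_i · f(s_i).
Sum = -34.75.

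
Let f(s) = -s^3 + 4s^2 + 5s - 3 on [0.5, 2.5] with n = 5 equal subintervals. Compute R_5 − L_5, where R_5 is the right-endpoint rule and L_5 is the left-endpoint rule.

R_5 = 23.59.
L_5 = 16.19.
R_5 − L_5 = 7.4.

7.4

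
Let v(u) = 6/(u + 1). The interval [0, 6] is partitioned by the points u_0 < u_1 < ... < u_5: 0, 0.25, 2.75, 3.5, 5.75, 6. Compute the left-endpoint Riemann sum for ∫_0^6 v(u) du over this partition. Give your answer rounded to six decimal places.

17.922222

Subinterval widths: 0.25, 2.5, 0.75, 2.25, 0.25.
Left endpoints: 0, 0.25, 2.75, 3.5, 5.75.
v(0) = 6, v(0.25) = 4.8, v(2.75) = 1.6, v(3.5) = 4/3, v(5.75) = 8/9.
Sum = Σ Δu_i · v(u_i).
Sum ≈ 17.922222.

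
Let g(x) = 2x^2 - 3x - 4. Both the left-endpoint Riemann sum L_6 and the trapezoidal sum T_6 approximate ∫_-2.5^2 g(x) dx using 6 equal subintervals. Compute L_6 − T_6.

6.75

L_6 = 8.71875.
T_6 = 1.96875.
L_6 − T_6 = 6.75.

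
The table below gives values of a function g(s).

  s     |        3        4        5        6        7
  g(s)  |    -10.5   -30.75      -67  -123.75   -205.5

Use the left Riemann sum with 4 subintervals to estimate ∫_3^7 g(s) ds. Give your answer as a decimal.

Δs = 1.
Sum = 1·[(-10.5) + (-30.75) + (-67) + (-123.75)] = -232.

-232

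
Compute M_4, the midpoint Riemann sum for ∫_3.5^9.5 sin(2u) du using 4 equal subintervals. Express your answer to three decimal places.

Δu = (9.5 − 3.5)/4 = 1.5.
Midpoints: 4.25, 5.75, 7.25, 8.75.
f(4.25) ≈ 0.798, f(5.75) ≈ -0.875, f(7.25) ≈ 0.935, f(8.75) ≈ -0.976.
Sum = Δu · [f(4.25) + f(5.75) + f(7.25) + f(8.75)].
Sum ≈ -0.177.

-0.177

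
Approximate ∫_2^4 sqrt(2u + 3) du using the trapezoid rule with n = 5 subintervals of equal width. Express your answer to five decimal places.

5.98652

Δu = (4 − 2)/5 = 0.4.
f(2) ≈ 2.64575, f(2.4) ≈ 2.79285, f(2.8) ≈ 2.93258, f(3.2) ≈ 3.06594, f(3.6) ≈ 3.19374, f(4) ≈ 3.31662.
T_5 = (Δu/2)·[f(u_0) + 2f(u_1) + ... + 2f(u_{4}) + f(u_5)].
Sum ≈ 5.98652.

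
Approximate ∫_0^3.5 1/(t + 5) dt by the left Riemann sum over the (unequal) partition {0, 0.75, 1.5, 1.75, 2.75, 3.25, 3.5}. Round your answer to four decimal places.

0.5619

Subinterval widths: 0.75, 0.75, 0.25, 1, 0.5, 0.25.
Left endpoints: 0, 0.75, 1.5, 1.75, 2.75, 3.25.
f(0) = 0.2, f(0.75) = 4/23, f(1.5) = 2/13, f(1.75) = 4/27, f(2.75) = 4/31, f(3.25) = 4/33.
Sum = Σ Δt_i · f(t_i).
Sum ≈ 0.5619.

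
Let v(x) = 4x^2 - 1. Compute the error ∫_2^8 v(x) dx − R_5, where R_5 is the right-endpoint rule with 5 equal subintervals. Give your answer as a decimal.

-149.76

Exact integral: ∫_2^8 v(x) dx = 666.
R_5 = 815.76.
Error = 666 − 815.76 = -149.76.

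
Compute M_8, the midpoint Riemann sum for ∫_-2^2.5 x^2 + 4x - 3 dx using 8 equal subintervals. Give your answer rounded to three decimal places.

Δx = (2.5 − (-2))/8 = 0.5625.
Midpoints: -1.71875, -1.15625, -0.59375, -0.03125, 0.53125, 1.09375, 1.65625, 2.21875.
f(-1.71875) = -7087/1024, f(-1.15625) = -6439/1024, f(-0.59375) = -5143/1024, f(-0.03125) = -3199/1024, f(0.53125) = -607/1024, f(1.09375) = 2633/1024, f(1.65625) = 6521/1024, f(2.21875) = 11057/1024.
Sum = Δx · [f(-1.71875) + f(-1.15625) + f(-0.59375) + ...].
Sum ≈ -1.244.

-1.244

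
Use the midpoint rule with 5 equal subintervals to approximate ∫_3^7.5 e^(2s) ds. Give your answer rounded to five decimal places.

Δs = (7.5 − 3)/5 = 0.9.
Midpoints: 3.45, 4.35, 5.25, 6.15, 7.05.
f(3.45) ≈ 992.27472, f(4.35) ≈ 6002.91222, f(5.25) ≈ 36315.50267, f(6.15) ≈ 219695.98867, f(7.05) ≈ 1329083.28081.
Sum = Δs · [f(3.45) + f(4.35) + f(5.25) + f(6.15) + f(7.05)].
Sum ≈ 1432880.96318.

1432880.96318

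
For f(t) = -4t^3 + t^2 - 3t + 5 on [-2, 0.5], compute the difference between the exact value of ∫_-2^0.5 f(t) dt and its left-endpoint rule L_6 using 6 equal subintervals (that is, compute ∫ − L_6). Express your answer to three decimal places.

Exact integral: ∫_-2^0.5 f(t) dt ≈ 36.77083.
L_6 ≈ 46.60880.
Error ≈ 36.77083 − 46.60880 ≈ -9.838.

-9.838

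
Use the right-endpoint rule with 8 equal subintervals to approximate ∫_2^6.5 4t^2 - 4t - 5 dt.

295.41796875

Δt = (6.5 − 2)/8 = 0.5625.
Right endpoints: 2.5625, 3.125, 3.6875, 4.25, 4.8125, 5.375, 5.9375, 6.5.
f(2.5625) = 11.015625, f(3.125) = 21.5625, f(3.6875) = 34.640625, f(4.25) = 50.25, f(4.8125) = 68.390625, f(5.375) = 89.0625, f(5.9375) = 112.265625, f(6.5) = 138.
Sum = Δt · [f(2.5625) + f(3.125) + f(3.6875) + ...].
Sum = 295.41796875.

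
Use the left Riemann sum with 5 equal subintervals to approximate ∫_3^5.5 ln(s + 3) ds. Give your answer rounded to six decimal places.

Δs = (5.5 − 3)/5 = 0.5.
Left endpoints: 3, 3.5, 4, 4.5, 5.
f(3) ≈ 1.791759, f(3.5) ≈ 1.871802, f(4) ≈ 1.945910, f(4.5) ≈ 2.014903, f(5) ≈ 2.079442.
Sum = Δs · [f(3) + f(3.5) + f(4) + f(4.5) + f(5)].
Sum ≈ 4.851908.

4.851908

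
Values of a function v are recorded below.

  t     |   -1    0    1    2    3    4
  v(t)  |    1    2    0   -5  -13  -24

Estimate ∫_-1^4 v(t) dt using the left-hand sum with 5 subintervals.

Δt = 1.
Sum = 1·[1 + 2 + 0 + (-5) + (-13)] = -15.

-15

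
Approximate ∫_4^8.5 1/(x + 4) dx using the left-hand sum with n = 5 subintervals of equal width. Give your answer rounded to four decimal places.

0.4672

Δx = (8.5 − 4)/5 = 0.9.
Left endpoints: 4, 4.9, 5.8, 6.7, 7.6.
f(4) = 0.125, f(4.9) = 10/89, f(5.8) = 5/49, f(6.7) = 10/107, f(7.6) = 5/58.
Sum = Δx · [f(4) + f(4.9) + f(5.8) + f(6.7) + f(7.6)].
Sum ≈ 0.4672.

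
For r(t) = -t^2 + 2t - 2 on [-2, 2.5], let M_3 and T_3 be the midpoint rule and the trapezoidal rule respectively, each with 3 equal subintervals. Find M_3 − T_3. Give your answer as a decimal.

M_3 = -13.78125.
T_3 = -16.3125.
M_3 − T_3 = 2.53125.

2.53125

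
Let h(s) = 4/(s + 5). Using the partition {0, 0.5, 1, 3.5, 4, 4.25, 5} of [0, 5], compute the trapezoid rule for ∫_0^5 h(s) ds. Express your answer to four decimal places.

2.8024

Subinterval widths: 0.5, 0.5, 2.5, 0.5, 0.25, 0.75.
h(0) = 0.8, h(0.5) = 8/11, h(1) = 2/3, h(3.5) = 8/17, h(4) = 4/9, h(4.25) = 16/37, h(5) = 0.4.
On each subinterval the trapezoid contributes (Δs_i/2)·[h(s_{i-1}) + h(s_i)].
Sum ≈ 2.8024.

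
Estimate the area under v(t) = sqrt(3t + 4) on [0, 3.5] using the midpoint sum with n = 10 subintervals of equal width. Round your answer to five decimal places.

10.49389

Δt = (3.5 − 0)/10 = 0.35.
Midpoints: 0.175, 0.525, 0.875, 1.225, 1.575, 1.925, 2.275, 2.625, 2.975, 3.325.
v(0.175) ≈ 2.12720, v(0.525) ≈ 2.36114, v(0.875) ≈ 2.57391, v(1.225) ≈ 2.77038, v(1.575) ≈ 2.95381, v(1.925) ≈ 3.12650, v(2.275) ≈ 3.29014, v(2.625) ≈ 3.44601, v(2.975) ≈ 3.59514, v(3.325) ≈ 3.73832.
Sum = Δt · [v(0.175) + v(0.525) + v(0.875) + ...].
Sum ≈ 10.49389.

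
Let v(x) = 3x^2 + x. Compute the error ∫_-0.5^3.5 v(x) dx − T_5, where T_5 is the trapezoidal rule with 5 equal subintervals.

Exact integral: ∫_-0.5^3.5 v(x) dx = 49.
T_5 = 50.28.
Error = 49 − 50.28 = -1.28.

-1.28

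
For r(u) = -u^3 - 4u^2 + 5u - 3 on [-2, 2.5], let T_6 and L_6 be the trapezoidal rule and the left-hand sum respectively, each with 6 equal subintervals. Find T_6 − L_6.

-3.796875

T_6 = -47.14453125.
L_6 = -43.34765625.
T_6 − L_6 = -3.796875.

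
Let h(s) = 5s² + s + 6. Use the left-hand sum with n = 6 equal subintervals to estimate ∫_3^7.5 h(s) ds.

Δs = (7.5 − 3)/6 = 0.75.
Left endpoints: 3, 3.75, 4.5, 5.25, 6, 6.75.
h(3) = 54, h(3.75) = 80.0625, h(4.5) = 111.75, h(5.25) = 149.0625, h(6) = 192, h(6.75) = 240.5625.
Sum = Δs · [h(3) + h(3.75) + h(4.5) + ...].
Sum = 620.578125.

620.578125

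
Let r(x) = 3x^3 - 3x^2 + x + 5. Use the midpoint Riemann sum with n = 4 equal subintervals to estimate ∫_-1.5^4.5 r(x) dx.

236.4375

Δx = (4.5 − (-1.5))/4 = 1.5.
Midpoints: -0.75, 0.75, 2.25, 3.75.
r(-0.75) = 1.296875, r(0.75) = 5.328125, r(2.25) = 26.234375, r(3.75) = 124.765625.
Sum = Δx · [r(-0.75) + r(0.75) + r(2.25) + r(3.75)].
Sum = 236.4375.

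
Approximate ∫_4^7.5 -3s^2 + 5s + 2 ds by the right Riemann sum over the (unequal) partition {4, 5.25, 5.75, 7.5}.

Subinterval widths: 1.25, 0.5, 1.75.
Right endpoints: 5.25, 5.75, 7.5.
f(5.25) = -54.4375, f(5.75) = -68.4375, f(7.5) = -129.25.
Sum = Σ Δs_i · f(s_i).
Sum = -328.453125.

-328.453125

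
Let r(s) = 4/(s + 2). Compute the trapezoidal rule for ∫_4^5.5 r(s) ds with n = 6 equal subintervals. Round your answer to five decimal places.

0.89278

Δs = (5.5 − 4)/6 = 0.25.
r(4) = 2/3, r(4.25) = 0.64, r(4.5) = 8/13, r(4.75) = 16/27, r(5) = 4/7, r(5.25) = 16/29, r(5.5) = 8/15.
T_6 = (Δs/2)·[r(s_0) + 2r(s_1) + ... + 2r(s_{5}) + r(s_6)].
Sum ≈ 0.89278.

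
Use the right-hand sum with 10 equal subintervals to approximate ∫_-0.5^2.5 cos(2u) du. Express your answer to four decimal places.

Δu = (2.5 − (-0.5))/10 = 0.3.
Right endpoints: -0.2, 0.1, 0.4, 0.7, 1, 1.3, 1.6, 1.9, 2.2, 2.5.
f(-0.2) ≈ 0.9211, f(0.1) ≈ 0.9801, f(0.4) ≈ 0.6967, f(0.7) ≈ 0.1700, f(1) ≈ -0.4161, f(1.3) ≈ -0.8569, f(1.6) ≈ -0.9983, f(1.9) ≈ -0.7910, f(2.2) ≈ -0.3073, f(2.5) ≈ 0.2837.
Sum = Δu · [f(-0.2) + f(0.1) + f(0.4) + ...].
Sum ≈ -0.0955.

-0.0955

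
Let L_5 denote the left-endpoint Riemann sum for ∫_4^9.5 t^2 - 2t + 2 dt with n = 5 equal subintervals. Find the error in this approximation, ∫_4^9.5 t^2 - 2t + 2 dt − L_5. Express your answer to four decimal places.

Exact integral: ∫_4^9.5 f(t) dt ≈ 201.208333.
L_5 = 167.53.
Error ≈ 201.208333 − 167.53 ≈ 33.6783.

33.6783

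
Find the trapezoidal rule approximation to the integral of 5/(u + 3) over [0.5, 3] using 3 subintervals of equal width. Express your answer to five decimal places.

Δu = (3 − 0.5)/3 = 5/6.
f(0.5) = 10/7, f(4/3) = 15/13, f(13/6) = 30/31, f(3) = 5/6.
T_3 = (Δu/2)·[f(u_0) + 2f(u_1) + 2f(u_2) + f(u_3)].
Sum ≈ 2.71045.

2.71045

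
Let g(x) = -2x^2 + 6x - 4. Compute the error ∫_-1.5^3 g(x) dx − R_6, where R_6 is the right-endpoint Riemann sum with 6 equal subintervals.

-4.21875

Exact integral: ∫_-1.5^3 g(x) dx = -18.
R_6 = -13.78125.
Error = -18 − (-13.78125) = -4.21875.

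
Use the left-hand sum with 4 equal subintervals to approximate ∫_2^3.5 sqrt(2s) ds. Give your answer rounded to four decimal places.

3.3842

Δs = (3.5 − 2)/4 = 0.375.
Left endpoints: 2, 2.375, 2.75, 3.125.
f(2) ≈ 2.0000, f(2.375) ≈ 2.1794, f(2.75) ≈ 2.3452, f(3.125) ≈ 2.5000.
Sum = Δs · [f(2) + f(2.375) + f(2.75) + f(3.125)].
Sum ≈ 3.3842.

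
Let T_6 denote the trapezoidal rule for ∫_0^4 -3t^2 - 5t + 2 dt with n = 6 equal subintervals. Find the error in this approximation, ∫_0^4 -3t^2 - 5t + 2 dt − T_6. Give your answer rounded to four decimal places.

Exact integral: ∫_0^4 f(t) dt = -96.
T_6 ≈ -96.888889.
Error ≈ -96 − (-96.888889) ≈ 0.8889.

0.8889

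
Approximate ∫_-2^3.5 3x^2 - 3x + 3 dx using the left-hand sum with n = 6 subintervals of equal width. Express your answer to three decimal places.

53.530

Δx = (3.5 − (-2))/6 = 11/12.
Left endpoints: -2, -13/12, -1/6, 0.75, 5/3, 31/12.
f(-2) = 21, f(-13/12) = 469/48, f(-1/6) = 43/12, f(0.75) = 2.4375, f(5/3) = 19/3, f(31/12) = 733/48.
Sum = Δx · [f(-2) + f(-13/12) + f(-1/6) + ...].
Sum ≈ 53.530.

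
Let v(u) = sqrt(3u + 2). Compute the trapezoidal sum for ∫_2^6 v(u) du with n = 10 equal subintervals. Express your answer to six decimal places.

Δu = (6 − 2)/10 = 0.4.
v(2) ≈ 2.828427, v(2.4) ≈ 3.033150, v(2.8) ≈ 3.224903, v(3.2) ≈ 3.405877, v(3.6) ≈ 3.577709, v(4) ≈ 3.741657, v(4.4) ≈ 3.898718, v(4.8) ≈ 4.049691, v(5.2) ≈ 4.195235, v(5.6) ≈ 4.335897, v(6) ≈ 4.472136.
T_10 = (Δu/2)·[v(u_0) + 2v(u_1) + ... + 2v(u_{9}) + v(u_10)].
Sum ≈ 14.845248.

14.845248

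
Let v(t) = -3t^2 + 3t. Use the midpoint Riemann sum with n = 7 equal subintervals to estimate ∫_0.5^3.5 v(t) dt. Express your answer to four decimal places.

-24.6122

Δt = (3.5 − 0.5)/7 = 3/7.
Midpoints: 5/7, 8/7, 11/7, 2, 17/7, 20/7, 23/7.
v(5/7) = 30/49, v(8/7) = -24/49, v(11/7) = -132/49, v(2) = -6, v(17/7) = -510/49, v(20/7) = -780/49, v(23/7) = -1104/49.
Sum = Δt · [v(5/7) + v(8/7) + v(11/7) + ...].
Sum ≈ -24.6122.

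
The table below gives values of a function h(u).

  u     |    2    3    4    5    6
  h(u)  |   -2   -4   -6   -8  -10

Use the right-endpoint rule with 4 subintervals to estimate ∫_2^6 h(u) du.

Δu = 1.
Sum = 1·[(-4) + (-6) + (-8) + (-10)] = -28.

-28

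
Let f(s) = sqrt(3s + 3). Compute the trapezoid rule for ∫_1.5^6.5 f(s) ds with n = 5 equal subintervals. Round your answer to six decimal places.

19.133519

Δs = (6.5 − 1.5)/5 = 1.
f(1.5) ≈ 2.738613, f(2.5) ≈ 3.240370, f(3.5) ≈ 3.674235, f(4.5) ≈ 4.062019, f(5.5) ≈ 4.415880, f(6.5) ≈ 4.743416.
T_5 = (Δs/2)·[f(s_0) + 2f(s_1) + ... + 2f(s_{4}) + f(s_5)].
Sum ≈ 19.133519.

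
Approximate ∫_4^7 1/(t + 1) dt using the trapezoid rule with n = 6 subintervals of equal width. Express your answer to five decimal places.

0.47051

Δt = (7 − 4)/6 = 0.5.
f(4) = 0.2, f(4.5) = 2/11, f(5) = 1/6, f(5.5) = 2/13, f(6) = 1/7, f(6.5) = 2/15, f(7) = 0.125.
T_6 = (Δt/2)·[f(t_0) + 2f(t_1) + ... + 2f(t_{5}) + f(t_6)].
Sum ≈ 0.47051.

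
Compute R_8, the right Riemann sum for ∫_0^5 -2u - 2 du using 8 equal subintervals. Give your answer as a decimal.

-38.125

Δu = (5 − 0)/8 = 0.625.
Right endpoints: 0.625, 1.25, 1.875, 2.5, 3.125, 3.75, 4.375, 5.
f(0.625) = -3.25, f(1.25) = -4.5, f(1.875) = -5.75, f(2.5) = -7, f(3.125) = -8.25, f(3.75) = -9.5, f(4.375) = -10.75, f(5) = -12.
Sum = Δu · [f(0.625) + f(1.25) + f(1.875) + ...].
Sum = -38.125.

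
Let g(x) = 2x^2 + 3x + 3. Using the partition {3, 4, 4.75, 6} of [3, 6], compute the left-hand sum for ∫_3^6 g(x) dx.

143.21875

Subinterval widths: 1, 0.75, 1.25.
Left endpoints: 3, 4, 4.75.
g(3) = 30, g(4) = 47, g(4.75) = 62.375.
Sum = Σ Δx_i · g(x_i).
Sum = 143.21875.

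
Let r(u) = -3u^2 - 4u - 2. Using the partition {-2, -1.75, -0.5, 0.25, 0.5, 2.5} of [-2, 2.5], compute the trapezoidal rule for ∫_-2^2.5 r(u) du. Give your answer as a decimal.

-42.328125

Subinterval widths: 0.25, 1.25, 0.75, 0.25, 2.
r(-2) = -6, r(-1.75) = -4.1875, r(-0.5) = -0.75, r(0.25) = -3.1875, r(0.5) = -4.75, r(2.5) = -30.75.
On each subinterval the trapezoid contributes (Δu_i/2)·[r(u_{i-1}) + r(u_i)].
Sum = -42.328125.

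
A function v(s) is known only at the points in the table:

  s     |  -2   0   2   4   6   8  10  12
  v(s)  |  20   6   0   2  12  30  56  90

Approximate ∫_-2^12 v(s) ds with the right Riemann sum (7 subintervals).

392

Δs = 2.
Sum = 2·[6 + 0 + 2 + 12 + 30 + 56 + 90] = 392.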